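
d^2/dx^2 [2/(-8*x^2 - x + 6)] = 4*(64*x^2 + 8*x - (16*x + 1)^2 - 48)/(8*x^2 + x - 6)^3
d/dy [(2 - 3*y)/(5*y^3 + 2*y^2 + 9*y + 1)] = (30*y^3 - 24*y^2 - 8*y - 21)/(25*y^6 + 20*y^5 + 94*y^4 + 46*y^3 + 85*y^2 + 18*y + 1)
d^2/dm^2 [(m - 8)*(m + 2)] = 2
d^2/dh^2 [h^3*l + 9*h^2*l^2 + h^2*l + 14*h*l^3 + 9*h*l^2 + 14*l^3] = 2*l*(3*h + 9*l + 1)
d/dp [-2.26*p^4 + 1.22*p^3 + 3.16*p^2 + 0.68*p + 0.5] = -9.04*p^3 + 3.66*p^2 + 6.32*p + 0.68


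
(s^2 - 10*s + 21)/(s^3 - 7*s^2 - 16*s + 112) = (s - 3)/(s^2 - 16)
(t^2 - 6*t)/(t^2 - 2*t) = (t - 6)/(t - 2)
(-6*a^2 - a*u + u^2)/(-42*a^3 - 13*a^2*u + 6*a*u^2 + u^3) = 1/(7*a + u)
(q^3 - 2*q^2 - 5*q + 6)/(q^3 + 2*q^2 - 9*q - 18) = (q - 1)/(q + 3)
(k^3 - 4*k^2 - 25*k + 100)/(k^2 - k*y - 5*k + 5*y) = (-k^2 - k + 20)/(-k + y)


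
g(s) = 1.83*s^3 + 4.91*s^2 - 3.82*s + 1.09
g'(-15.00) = 1084.13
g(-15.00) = -5013.11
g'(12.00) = 904.58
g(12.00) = 3824.53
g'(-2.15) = 0.44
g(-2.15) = 13.81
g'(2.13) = 42.00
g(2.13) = 32.91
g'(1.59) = 25.67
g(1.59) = 14.79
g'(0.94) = 10.26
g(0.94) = 3.36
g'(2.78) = 65.91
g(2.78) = 67.73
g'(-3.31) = 23.82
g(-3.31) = 1.16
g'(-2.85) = 12.79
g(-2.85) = 9.50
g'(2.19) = 44.02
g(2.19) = 35.49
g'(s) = 5.49*s^2 + 9.82*s - 3.82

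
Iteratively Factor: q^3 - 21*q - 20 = (q + 1)*(q^2 - q - 20) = (q - 5)*(q + 1)*(q + 4)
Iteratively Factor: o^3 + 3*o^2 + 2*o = (o)*(o^2 + 3*o + 2) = o*(o + 1)*(o + 2)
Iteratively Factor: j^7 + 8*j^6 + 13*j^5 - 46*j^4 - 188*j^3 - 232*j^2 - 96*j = (j + 1)*(j^6 + 7*j^5 + 6*j^4 - 52*j^3 - 136*j^2 - 96*j) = (j + 1)*(j + 2)*(j^5 + 5*j^4 - 4*j^3 - 44*j^2 - 48*j) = j*(j + 1)*(j + 2)*(j^4 + 5*j^3 - 4*j^2 - 44*j - 48) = j*(j + 1)*(j + 2)^2*(j^3 + 3*j^2 - 10*j - 24) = j*(j + 1)*(j + 2)^2*(j + 4)*(j^2 - j - 6) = j*(j - 3)*(j + 1)*(j + 2)^2*(j + 4)*(j + 2)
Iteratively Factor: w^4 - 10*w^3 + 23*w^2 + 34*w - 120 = (w - 4)*(w^3 - 6*w^2 - w + 30) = (w - 4)*(w + 2)*(w^2 - 8*w + 15) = (w - 4)*(w - 3)*(w + 2)*(w - 5)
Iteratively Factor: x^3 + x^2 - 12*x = (x - 3)*(x^2 + 4*x) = x*(x - 3)*(x + 4)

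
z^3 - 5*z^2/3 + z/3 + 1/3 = (z - 1)^2*(z + 1/3)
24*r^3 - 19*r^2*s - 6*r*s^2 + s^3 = (-8*r + s)*(-r + s)*(3*r + s)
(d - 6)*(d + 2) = d^2 - 4*d - 12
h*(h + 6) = h^2 + 6*h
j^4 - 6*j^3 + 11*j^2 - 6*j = j*(j - 3)*(j - 2)*(j - 1)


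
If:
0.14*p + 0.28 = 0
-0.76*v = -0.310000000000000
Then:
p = -2.00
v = 0.41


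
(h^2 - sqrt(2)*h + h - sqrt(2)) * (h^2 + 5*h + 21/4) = h^4 - sqrt(2)*h^3 + 6*h^3 - 6*sqrt(2)*h^2 + 41*h^2/4 - 41*sqrt(2)*h/4 + 21*h/4 - 21*sqrt(2)/4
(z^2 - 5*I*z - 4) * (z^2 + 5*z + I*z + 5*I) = z^4 + 5*z^3 - 4*I*z^3 + z^2 - 20*I*z^2 + 5*z - 4*I*z - 20*I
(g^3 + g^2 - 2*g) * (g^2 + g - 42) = g^5 + 2*g^4 - 43*g^3 - 44*g^2 + 84*g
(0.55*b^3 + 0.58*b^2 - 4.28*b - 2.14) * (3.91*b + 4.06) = 2.1505*b^4 + 4.5008*b^3 - 14.38*b^2 - 25.7442*b - 8.6884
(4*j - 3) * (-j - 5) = -4*j^2 - 17*j + 15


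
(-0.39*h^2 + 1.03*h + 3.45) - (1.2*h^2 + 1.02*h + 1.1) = -1.59*h^2 + 0.01*h + 2.35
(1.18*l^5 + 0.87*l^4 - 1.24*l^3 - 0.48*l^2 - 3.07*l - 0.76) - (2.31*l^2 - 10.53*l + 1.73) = 1.18*l^5 + 0.87*l^4 - 1.24*l^3 - 2.79*l^2 + 7.46*l - 2.49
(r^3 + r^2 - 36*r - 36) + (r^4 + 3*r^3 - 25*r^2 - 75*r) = r^4 + 4*r^3 - 24*r^2 - 111*r - 36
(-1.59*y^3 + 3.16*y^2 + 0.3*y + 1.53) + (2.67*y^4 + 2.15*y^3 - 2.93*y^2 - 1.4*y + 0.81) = 2.67*y^4 + 0.56*y^3 + 0.23*y^2 - 1.1*y + 2.34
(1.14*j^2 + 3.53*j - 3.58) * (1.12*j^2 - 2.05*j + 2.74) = 1.2768*j^4 + 1.6166*j^3 - 8.1225*j^2 + 17.0112*j - 9.8092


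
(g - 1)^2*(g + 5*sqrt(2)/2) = g^3 - 2*g^2 + 5*sqrt(2)*g^2/2 - 5*sqrt(2)*g + g + 5*sqrt(2)/2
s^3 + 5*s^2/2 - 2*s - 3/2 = (s - 1)*(s + 1/2)*(s + 3)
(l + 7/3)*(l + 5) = l^2 + 22*l/3 + 35/3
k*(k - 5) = k^2 - 5*k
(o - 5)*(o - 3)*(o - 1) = o^3 - 9*o^2 + 23*o - 15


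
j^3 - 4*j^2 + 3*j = j*(j - 3)*(j - 1)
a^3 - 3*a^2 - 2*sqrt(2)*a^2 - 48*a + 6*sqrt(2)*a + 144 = (a - 3)*(a - 6*sqrt(2))*(a + 4*sqrt(2))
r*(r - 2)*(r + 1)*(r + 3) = r^4 + 2*r^3 - 5*r^2 - 6*r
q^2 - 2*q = q*(q - 2)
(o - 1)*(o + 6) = o^2 + 5*o - 6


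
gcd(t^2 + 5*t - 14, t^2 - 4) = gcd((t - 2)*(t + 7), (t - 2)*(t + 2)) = t - 2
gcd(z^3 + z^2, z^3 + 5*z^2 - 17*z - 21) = z + 1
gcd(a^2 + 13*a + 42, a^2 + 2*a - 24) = a + 6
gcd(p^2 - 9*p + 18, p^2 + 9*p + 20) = 1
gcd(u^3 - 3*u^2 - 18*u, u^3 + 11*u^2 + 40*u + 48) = u + 3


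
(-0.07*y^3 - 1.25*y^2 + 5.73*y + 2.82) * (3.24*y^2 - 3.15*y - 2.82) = -0.2268*y^5 - 3.8295*y^4 + 22.7001*y^3 - 5.3877*y^2 - 25.0416*y - 7.9524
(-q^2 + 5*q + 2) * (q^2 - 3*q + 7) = -q^4 + 8*q^3 - 20*q^2 + 29*q + 14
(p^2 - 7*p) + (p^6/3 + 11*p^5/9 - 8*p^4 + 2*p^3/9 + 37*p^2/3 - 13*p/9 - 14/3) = p^6/3 + 11*p^5/9 - 8*p^4 + 2*p^3/9 + 40*p^2/3 - 76*p/9 - 14/3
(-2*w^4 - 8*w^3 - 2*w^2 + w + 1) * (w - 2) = -2*w^5 - 4*w^4 + 14*w^3 + 5*w^2 - w - 2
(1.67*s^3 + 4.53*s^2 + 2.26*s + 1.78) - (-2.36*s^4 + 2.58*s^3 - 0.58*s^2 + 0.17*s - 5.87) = 2.36*s^4 - 0.91*s^3 + 5.11*s^2 + 2.09*s + 7.65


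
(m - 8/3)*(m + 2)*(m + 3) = m^3 + 7*m^2/3 - 22*m/3 - 16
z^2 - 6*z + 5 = (z - 5)*(z - 1)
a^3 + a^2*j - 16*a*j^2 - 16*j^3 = (a - 4*j)*(a + j)*(a + 4*j)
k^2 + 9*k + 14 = (k + 2)*(k + 7)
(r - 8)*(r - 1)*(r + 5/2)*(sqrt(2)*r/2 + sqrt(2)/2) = sqrt(2)*r^4/2 - 11*sqrt(2)*r^3/4 - 21*sqrt(2)*r^2/2 + 11*sqrt(2)*r/4 + 10*sqrt(2)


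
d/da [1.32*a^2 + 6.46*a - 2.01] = 2.64*a + 6.46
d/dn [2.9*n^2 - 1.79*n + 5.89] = 5.8*n - 1.79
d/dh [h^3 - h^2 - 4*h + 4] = 3*h^2 - 2*h - 4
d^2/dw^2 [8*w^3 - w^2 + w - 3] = 48*w - 2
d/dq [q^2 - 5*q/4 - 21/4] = 2*q - 5/4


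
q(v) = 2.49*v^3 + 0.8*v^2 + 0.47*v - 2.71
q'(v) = 7.47*v^2 + 1.6*v + 0.47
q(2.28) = 32.03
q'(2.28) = 42.95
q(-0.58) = -3.20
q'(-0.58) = 2.05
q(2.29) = 32.46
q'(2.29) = 43.31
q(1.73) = 13.39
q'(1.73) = 25.59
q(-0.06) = -2.74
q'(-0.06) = 0.40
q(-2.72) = -48.18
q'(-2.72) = 51.38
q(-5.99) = -511.98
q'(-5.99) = 258.91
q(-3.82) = -131.63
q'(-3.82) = 103.36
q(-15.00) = -8233.51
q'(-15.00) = 1657.22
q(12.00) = 4420.85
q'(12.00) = 1095.35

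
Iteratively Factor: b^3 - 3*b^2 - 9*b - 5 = (b + 1)*(b^2 - 4*b - 5) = (b + 1)^2*(b - 5)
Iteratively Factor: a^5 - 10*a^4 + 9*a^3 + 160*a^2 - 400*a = (a - 5)*(a^4 - 5*a^3 - 16*a^2 + 80*a) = (a - 5)*(a - 4)*(a^3 - a^2 - 20*a) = a*(a - 5)*(a - 4)*(a^2 - a - 20) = a*(a - 5)^2*(a - 4)*(a + 4)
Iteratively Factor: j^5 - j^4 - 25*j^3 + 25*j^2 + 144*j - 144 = (j - 1)*(j^4 - 25*j^2 + 144) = (j - 1)*(j + 3)*(j^3 - 3*j^2 - 16*j + 48) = (j - 1)*(j + 3)*(j + 4)*(j^2 - 7*j + 12) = (j - 3)*(j - 1)*(j + 3)*(j + 4)*(j - 4)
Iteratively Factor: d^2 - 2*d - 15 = (d - 5)*(d + 3)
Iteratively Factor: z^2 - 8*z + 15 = (z - 3)*(z - 5)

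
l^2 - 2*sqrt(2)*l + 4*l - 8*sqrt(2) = (l + 4)*(l - 2*sqrt(2))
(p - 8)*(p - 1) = p^2 - 9*p + 8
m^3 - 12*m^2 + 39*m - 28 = (m - 7)*(m - 4)*(m - 1)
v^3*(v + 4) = v^4 + 4*v^3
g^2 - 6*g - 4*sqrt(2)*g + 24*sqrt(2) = (g - 6)*(g - 4*sqrt(2))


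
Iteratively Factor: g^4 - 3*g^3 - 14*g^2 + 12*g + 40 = (g - 5)*(g^3 + 2*g^2 - 4*g - 8) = (g - 5)*(g - 2)*(g^2 + 4*g + 4) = (g - 5)*(g - 2)*(g + 2)*(g + 2)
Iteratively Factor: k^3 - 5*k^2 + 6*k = (k)*(k^2 - 5*k + 6) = k*(k - 2)*(k - 3)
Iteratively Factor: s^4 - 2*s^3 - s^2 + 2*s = (s)*(s^3 - 2*s^2 - s + 2) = s*(s - 2)*(s^2 - 1) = s*(s - 2)*(s + 1)*(s - 1)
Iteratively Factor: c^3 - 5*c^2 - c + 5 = (c - 5)*(c^2 - 1) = (c - 5)*(c - 1)*(c + 1)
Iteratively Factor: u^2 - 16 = (u + 4)*(u - 4)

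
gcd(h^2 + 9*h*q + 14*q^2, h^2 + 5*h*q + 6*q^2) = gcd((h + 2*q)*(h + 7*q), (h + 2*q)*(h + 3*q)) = h + 2*q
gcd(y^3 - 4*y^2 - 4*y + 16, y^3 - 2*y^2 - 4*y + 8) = y^2 - 4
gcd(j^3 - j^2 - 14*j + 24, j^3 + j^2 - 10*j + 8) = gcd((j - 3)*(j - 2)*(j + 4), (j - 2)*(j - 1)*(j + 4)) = j^2 + 2*j - 8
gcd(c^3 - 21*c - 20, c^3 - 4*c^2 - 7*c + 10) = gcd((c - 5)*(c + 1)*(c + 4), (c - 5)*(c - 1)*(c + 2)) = c - 5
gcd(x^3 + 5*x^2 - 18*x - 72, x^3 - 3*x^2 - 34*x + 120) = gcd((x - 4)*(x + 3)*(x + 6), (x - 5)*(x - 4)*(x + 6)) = x^2 + 2*x - 24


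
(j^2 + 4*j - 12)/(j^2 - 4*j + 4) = (j + 6)/(j - 2)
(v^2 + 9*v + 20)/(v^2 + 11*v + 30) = (v + 4)/(v + 6)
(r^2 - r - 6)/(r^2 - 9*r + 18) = (r + 2)/(r - 6)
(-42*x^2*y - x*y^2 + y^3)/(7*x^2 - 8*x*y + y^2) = y*(-6*x - y)/(x - y)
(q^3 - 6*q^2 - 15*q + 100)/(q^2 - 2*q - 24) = (q^2 - 10*q + 25)/(q - 6)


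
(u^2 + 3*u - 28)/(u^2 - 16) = (u + 7)/(u + 4)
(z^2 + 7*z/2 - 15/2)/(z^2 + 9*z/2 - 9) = (z + 5)/(z + 6)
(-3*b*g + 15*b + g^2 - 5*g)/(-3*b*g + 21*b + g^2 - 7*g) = (g - 5)/(g - 7)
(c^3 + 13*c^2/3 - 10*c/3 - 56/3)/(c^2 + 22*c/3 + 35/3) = (c^2 + 2*c - 8)/(c + 5)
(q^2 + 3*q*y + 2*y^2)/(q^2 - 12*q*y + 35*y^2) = (q^2 + 3*q*y + 2*y^2)/(q^2 - 12*q*y + 35*y^2)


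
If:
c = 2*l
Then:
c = 2*l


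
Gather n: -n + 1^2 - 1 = -n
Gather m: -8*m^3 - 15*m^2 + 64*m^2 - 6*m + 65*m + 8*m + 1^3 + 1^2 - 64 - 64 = -8*m^3 + 49*m^2 + 67*m - 126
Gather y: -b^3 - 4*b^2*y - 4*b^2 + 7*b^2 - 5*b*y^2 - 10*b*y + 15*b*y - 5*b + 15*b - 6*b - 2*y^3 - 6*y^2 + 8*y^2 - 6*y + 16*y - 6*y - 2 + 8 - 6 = -b^3 + 3*b^2 + 4*b - 2*y^3 + y^2*(2 - 5*b) + y*(-4*b^2 + 5*b + 4)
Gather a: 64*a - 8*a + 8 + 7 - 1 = 56*a + 14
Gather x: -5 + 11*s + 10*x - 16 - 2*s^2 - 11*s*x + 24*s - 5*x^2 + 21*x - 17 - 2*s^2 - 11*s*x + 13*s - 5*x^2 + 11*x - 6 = -4*s^2 + 48*s - 10*x^2 + x*(42 - 22*s) - 44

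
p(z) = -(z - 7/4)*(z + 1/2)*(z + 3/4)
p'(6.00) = -100.19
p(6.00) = -186.47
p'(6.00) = -100.19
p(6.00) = -186.47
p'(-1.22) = -3.87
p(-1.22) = 1.01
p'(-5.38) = -90.40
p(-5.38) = 161.10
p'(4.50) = -54.44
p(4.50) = -72.19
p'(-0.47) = 0.68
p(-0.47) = 0.02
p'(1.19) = -1.25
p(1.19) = 1.84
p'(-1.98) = -11.93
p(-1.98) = 6.79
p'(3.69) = -35.35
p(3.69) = -36.09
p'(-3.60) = -40.67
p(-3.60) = 47.27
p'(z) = -(z - 7/4)*(z + 1/2) - (z - 7/4)*(z + 3/4) - (z + 1/2)*(z + 3/4)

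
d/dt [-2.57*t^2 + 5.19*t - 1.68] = 5.19 - 5.14*t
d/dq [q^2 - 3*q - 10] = 2*q - 3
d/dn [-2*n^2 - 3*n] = -4*n - 3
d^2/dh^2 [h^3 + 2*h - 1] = 6*h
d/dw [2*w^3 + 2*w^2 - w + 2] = 6*w^2 + 4*w - 1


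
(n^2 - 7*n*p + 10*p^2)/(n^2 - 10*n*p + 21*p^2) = (n^2 - 7*n*p + 10*p^2)/(n^2 - 10*n*p + 21*p^2)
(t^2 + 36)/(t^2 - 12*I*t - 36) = (t + 6*I)/(t - 6*I)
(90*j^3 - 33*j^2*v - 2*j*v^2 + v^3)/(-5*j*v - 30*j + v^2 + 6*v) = (-18*j^2 + 3*j*v + v^2)/(v + 6)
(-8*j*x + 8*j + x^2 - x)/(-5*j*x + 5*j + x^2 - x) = (-8*j + x)/(-5*j + x)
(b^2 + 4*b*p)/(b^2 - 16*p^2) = b/(b - 4*p)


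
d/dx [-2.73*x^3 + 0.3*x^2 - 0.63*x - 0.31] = -8.19*x^2 + 0.6*x - 0.63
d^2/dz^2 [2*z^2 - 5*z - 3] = 4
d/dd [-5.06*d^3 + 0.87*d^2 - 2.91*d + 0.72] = -15.18*d^2 + 1.74*d - 2.91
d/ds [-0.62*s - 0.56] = -0.620000000000000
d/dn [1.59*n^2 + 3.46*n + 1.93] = 3.18*n + 3.46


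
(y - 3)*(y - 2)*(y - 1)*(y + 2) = y^4 - 4*y^3 - y^2 + 16*y - 12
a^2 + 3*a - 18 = (a - 3)*(a + 6)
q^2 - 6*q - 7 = (q - 7)*(q + 1)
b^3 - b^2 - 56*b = b*(b - 8)*(b + 7)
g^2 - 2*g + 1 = (g - 1)^2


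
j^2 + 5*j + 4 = (j + 1)*(j + 4)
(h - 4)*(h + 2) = h^2 - 2*h - 8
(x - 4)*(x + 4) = x^2 - 16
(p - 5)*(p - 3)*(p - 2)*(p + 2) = p^4 - 8*p^3 + 11*p^2 + 32*p - 60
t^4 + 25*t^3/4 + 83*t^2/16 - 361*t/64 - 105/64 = (t - 3/4)*(t + 1/4)*(t + 7/4)*(t + 5)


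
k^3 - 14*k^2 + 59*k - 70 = (k - 7)*(k - 5)*(k - 2)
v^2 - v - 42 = (v - 7)*(v + 6)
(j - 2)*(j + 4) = j^2 + 2*j - 8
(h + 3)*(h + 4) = h^2 + 7*h + 12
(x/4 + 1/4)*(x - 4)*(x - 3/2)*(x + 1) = x^4/4 - 7*x^3/8 - x^2 + 13*x/8 + 3/2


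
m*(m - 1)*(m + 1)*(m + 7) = m^4 + 7*m^3 - m^2 - 7*m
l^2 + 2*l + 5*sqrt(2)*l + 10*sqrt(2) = (l + 2)*(l + 5*sqrt(2))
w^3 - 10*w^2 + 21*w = w*(w - 7)*(w - 3)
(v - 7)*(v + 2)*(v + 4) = v^3 - v^2 - 34*v - 56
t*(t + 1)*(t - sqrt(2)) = t^3 - sqrt(2)*t^2 + t^2 - sqrt(2)*t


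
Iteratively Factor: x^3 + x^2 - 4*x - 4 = (x + 1)*(x^2 - 4) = (x - 2)*(x + 1)*(x + 2)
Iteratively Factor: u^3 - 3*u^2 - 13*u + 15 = (u + 3)*(u^2 - 6*u + 5) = (u - 5)*(u + 3)*(u - 1)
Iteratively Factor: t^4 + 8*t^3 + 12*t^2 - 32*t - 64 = (t + 4)*(t^3 + 4*t^2 - 4*t - 16) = (t + 2)*(t + 4)*(t^2 + 2*t - 8) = (t + 2)*(t + 4)^2*(t - 2)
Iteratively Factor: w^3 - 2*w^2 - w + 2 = (w + 1)*(w^2 - 3*w + 2) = (w - 1)*(w + 1)*(w - 2)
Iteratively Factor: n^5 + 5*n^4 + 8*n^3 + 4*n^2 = (n)*(n^4 + 5*n^3 + 8*n^2 + 4*n) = n^2*(n^3 + 5*n^2 + 8*n + 4) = n^2*(n + 1)*(n^2 + 4*n + 4) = n^2*(n + 1)*(n + 2)*(n + 2)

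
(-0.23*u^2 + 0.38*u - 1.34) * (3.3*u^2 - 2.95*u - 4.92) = -0.759*u^4 + 1.9325*u^3 - 4.4114*u^2 + 2.0834*u + 6.5928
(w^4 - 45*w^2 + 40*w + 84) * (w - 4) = w^5 - 4*w^4 - 45*w^3 + 220*w^2 - 76*w - 336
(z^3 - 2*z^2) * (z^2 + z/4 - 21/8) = z^5 - 7*z^4/4 - 25*z^3/8 + 21*z^2/4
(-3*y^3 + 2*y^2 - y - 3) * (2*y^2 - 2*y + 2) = -6*y^5 + 10*y^4 - 12*y^3 + 4*y - 6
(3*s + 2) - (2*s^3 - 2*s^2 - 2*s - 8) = -2*s^3 + 2*s^2 + 5*s + 10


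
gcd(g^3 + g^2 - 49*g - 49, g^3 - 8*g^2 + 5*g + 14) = g^2 - 6*g - 7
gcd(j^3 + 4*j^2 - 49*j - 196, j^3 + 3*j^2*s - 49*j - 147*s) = j^2 - 49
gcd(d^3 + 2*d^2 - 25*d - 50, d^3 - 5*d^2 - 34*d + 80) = d + 5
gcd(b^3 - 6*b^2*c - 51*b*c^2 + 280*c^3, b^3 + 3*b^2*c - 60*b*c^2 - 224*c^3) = b^2 - b*c - 56*c^2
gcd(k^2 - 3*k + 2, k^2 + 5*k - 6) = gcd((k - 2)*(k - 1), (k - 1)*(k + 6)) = k - 1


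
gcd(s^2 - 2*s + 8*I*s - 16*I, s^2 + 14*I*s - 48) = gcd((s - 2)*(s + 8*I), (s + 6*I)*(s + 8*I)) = s + 8*I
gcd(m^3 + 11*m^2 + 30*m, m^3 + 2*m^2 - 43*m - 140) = m + 5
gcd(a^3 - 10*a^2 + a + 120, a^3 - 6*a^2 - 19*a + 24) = a^2 - 5*a - 24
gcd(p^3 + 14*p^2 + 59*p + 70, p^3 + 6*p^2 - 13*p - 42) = p^2 + 9*p + 14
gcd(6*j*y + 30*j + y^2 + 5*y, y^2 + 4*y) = 1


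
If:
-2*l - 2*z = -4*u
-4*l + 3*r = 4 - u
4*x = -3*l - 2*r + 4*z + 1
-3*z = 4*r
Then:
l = -z/2 - 8/7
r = -3*z/4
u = z/4 - 4/7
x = 7*z/4 + 31/28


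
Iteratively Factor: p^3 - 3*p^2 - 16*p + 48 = (p - 4)*(p^2 + p - 12) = (p - 4)*(p - 3)*(p + 4)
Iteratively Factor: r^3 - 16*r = (r)*(r^2 - 16) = r*(r + 4)*(r - 4)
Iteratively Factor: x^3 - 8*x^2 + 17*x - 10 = (x - 2)*(x^2 - 6*x + 5) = (x - 5)*(x - 2)*(x - 1)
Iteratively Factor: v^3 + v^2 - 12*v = (v + 4)*(v^2 - 3*v) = (v - 3)*(v + 4)*(v)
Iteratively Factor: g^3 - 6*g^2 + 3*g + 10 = (g - 2)*(g^2 - 4*g - 5) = (g - 2)*(g + 1)*(g - 5)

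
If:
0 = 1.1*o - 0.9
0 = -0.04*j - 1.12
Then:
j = -28.00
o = 0.82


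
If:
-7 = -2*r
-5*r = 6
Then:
No Solution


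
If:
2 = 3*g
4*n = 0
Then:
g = 2/3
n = 0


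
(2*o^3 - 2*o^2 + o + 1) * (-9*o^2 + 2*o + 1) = -18*o^5 + 22*o^4 - 11*o^3 - 9*o^2 + 3*o + 1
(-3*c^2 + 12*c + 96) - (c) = -3*c^2 + 11*c + 96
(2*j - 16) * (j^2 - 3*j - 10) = 2*j^3 - 22*j^2 + 28*j + 160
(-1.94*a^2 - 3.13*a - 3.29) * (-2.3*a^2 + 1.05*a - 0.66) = 4.462*a^4 + 5.162*a^3 + 5.5609*a^2 - 1.3887*a + 2.1714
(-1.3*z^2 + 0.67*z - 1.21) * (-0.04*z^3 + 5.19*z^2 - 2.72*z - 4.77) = 0.052*z^5 - 6.7738*z^4 + 7.0617*z^3 - 1.9013*z^2 + 0.0953000000000004*z + 5.7717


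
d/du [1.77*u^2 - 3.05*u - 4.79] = 3.54*u - 3.05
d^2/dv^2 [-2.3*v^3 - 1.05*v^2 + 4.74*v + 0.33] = -13.8*v - 2.1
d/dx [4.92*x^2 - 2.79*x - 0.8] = 9.84*x - 2.79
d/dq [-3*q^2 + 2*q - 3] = 2 - 6*q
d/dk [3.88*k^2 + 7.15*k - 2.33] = 7.76*k + 7.15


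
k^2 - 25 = (k - 5)*(k + 5)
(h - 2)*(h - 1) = h^2 - 3*h + 2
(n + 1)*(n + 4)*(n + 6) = n^3 + 11*n^2 + 34*n + 24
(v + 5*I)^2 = v^2 + 10*I*v - 25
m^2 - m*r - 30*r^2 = (m - 6*r)*(m + 5*r)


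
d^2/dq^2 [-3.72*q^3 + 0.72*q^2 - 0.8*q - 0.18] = 1.44 - 22.32*q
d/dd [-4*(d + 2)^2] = -8*d - 16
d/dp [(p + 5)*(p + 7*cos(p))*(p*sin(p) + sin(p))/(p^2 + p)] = p*cos(p) + sin(p) + 5*cos(p) + 7*cos(2*p) + 35*cos(2*p)/p - 35*sin(2*p)/(2*p^2)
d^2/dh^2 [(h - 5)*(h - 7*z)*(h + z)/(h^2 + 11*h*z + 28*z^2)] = 2*z*(152*h^3*z + 85*h^3 + 1428*h^2*z^2 + 525*h^2*z + 2940*h*z^3 - 1365*h*z^2 - 2548*z^4 - 9905*z^3)/(h^6 + 33*h^5*z + 447*h^4*z^2 + 3179*h^3*z^3 + 12516*h^2*z^4 + 25872*h*z^5 + 21952*z^6)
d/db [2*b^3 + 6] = 6*b^2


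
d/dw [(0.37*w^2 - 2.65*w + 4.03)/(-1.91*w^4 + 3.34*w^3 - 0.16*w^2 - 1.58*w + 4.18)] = (1.4134*w^5 - 16.4203*w^4 + 48.4912*w^3 - 41.3892*w^2 + 4.3828*w - 4.7096)/(3.6481*w^8 - 12.7588*w^7 + 11.7668*w^6 + 4.9668*w^5 - 26.4964*w^4 + 28.428*w^3 + 1.1588*w^2 - 13.2088*w + 17.4724)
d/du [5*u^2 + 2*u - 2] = 10*u + 2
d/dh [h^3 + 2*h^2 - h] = 3*h^2 + 4*h - 1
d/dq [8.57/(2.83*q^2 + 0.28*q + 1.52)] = (-48.5062*q - 2.3996)/(2.83*q^2 + 0.28*q + 1.52)^2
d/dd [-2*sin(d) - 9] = -2*cos(d)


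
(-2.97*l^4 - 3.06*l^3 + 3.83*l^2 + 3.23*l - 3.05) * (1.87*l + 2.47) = -5.5539*l^5 - 13.0581*l^4 - 0.396100000000001*l^3 + 15.5002*l^2 + 2.2746*l - 7.5335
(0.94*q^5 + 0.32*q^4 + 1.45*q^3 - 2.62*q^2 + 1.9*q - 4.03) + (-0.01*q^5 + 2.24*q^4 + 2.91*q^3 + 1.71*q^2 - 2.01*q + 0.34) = 0.93*q^5 + 2.56*q^4 + 4.36*q^3 - 0.91*q^2 - 0.11*q - 3.69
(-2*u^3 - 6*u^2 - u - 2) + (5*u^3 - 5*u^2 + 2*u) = 3*u^3 - 11*u^2 + u - 2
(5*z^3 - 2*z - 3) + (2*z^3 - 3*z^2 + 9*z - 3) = 7*z^3 - 3*z^2 + 7*z - 6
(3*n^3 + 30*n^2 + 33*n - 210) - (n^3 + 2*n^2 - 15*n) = 2*n^3 + 28*n^2 + 48*n - 210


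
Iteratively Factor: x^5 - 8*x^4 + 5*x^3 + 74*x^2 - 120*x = (x)*(x^4 - 8*x^3 + 5*x^2 + 74*x - 120) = x*(x - 4)*(x^3 - 4*x^2 - 11*x + 30) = x*(x - 4)*(x - 2)*(x^2 - 2*x - 15) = x*(x - 5)*(x - 4)*(x - 2)*(x + 3)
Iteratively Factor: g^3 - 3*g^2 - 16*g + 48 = (g + 4)*(g^2 - 7*g + 12) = (g - 4)*(g + 4)*(g - 3)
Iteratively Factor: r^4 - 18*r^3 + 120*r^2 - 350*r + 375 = (r - 5)*(r^3 - 13*r^2 + 55*r - 75) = (r - 5)^2*(r^2 - 8*r + 15) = (r - 5)^2*(r - 3)*(r - 5)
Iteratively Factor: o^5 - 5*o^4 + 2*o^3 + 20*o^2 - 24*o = (o - 3)*(o^4 - 2*o^3 - 4*o^2 + 8*o) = o*(o - 3)*(o^3 - 2*o^2 - 4*o + 8) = o*(o - 3)*(o - 2)*(o^2 - 4) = o*(o - 3)*(o - 2)*(o + 2)*(o - 2)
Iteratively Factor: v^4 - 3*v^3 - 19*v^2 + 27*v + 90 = (v + 3)*(v^3 - 6*v^2 - v + 30) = (v - 3)*(v + 3)*(v^2 - 3*v - 10) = (v - 5)*(v - 3)*(v + 3)*(v + 2)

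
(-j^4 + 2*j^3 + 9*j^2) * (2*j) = -2*j^5 + 4*j^4 + 18*j^3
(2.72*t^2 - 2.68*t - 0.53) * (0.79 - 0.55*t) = -1.496*t^3 + 3.6228*t^2 - 1.8257*t - 0.4187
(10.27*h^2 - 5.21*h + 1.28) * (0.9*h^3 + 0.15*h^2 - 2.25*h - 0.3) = 9.243*h^5 - 3.1485*h^4 - 22.737*h^3 + 8.8335*h^2 - 1.317*h - 0.384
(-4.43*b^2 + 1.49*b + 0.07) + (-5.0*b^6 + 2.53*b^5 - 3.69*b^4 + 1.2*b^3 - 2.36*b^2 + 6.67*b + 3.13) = -5.0*b^6 + 2.53*b^5 - 3.69*b^4 + 1.2*b^3 - 6.79*b^2 + 8.16*b + 3.2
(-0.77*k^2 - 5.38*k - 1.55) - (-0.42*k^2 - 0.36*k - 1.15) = -0.35*k^2 - 5.02*k - 0.4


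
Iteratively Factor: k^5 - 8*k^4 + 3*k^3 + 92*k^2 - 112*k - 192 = (k + 1)*(k^4 - 9*k^3 + 12*k^2 + 80*k - 192) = (k - 4)*(k + 1)*(k^3 - 5*k^2 - 8*k + 48) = (k - 4)^2*(k + 1)*(k^2 - k - 12) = (k - 4)^2*(k + 1)*(k + 3)*(k - 4)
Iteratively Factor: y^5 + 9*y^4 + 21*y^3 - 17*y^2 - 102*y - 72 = (y + 1)*(y^4 + 8*y^3 + 13*y^2 - 30*y - 72) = (y + 1)*(y + 4)*(y^3 + 4*y^2 - 3*y - 18) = (y + 1)*(y + 3)*(y + 4)*(y^2 + y - 6) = (y - 2)*(y + 1)*(y + 3)*(y + 4)*(y + 3)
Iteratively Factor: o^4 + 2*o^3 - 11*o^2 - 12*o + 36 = (o + 3)*(o^3 - o^2 - 8*o + 12) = (o - 2)*(o + 3)*(o^2 + o - 6) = (o - 2)^2*(o + 3)*(o + 3)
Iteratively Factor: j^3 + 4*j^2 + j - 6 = (j + 3)*(j^2 + j - 2) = (j + 2)*(j + 3)*(j - 1)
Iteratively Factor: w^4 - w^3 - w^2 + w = (w + 1)*(w^3 - 2*w^2 + w) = w*(w + 1)*(w^2 - 2*w + 1) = w*(w - 1)*(w + 1)*(w - 1)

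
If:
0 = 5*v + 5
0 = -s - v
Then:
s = 1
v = -1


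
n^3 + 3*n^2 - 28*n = n*(n - 4)*(n + 7)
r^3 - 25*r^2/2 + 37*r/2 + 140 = (r - 8)*(r - 7)*(r + 5/2)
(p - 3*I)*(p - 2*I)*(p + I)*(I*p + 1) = I*p^4 + 5*p^3 - 5*I*p^2 + 5*p - 6*I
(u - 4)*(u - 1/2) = u^2 - 9*u/2 + 2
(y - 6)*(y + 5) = y^2 - y - 30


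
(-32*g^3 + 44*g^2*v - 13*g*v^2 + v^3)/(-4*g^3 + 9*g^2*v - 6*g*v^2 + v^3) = (-8*g + v)/(-g + v)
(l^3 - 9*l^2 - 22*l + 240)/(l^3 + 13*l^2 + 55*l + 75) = (l^2 - 14*l + 48)/(l^2 + 8*l + 15)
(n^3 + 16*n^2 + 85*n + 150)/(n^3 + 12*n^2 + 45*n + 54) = (n^2 + 10*n + 25)/(n^2 + 6*n + 9)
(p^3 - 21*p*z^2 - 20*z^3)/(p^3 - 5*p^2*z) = 1 + 5*z/p + 4*z^2/p^2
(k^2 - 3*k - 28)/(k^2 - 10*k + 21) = (k + 4)/(k - 3)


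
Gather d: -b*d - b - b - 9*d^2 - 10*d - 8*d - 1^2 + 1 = -2*b - 9*d^2 + d*(-b - 18)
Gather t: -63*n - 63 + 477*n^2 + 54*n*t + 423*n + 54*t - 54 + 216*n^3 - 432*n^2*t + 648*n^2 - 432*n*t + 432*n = 216*n^3 + 1125*n^2 + 792*n + t*(-432*n^2 - 378*n + 54) - 117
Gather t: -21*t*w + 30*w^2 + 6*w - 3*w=-21*t*w + 30*w^2 + 3*w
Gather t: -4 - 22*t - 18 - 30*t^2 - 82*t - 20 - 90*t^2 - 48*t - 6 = -120*t^2 - 152*t - 48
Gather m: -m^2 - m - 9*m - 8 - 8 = -m^2 - 10*m - 16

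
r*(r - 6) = r^2 - 6*r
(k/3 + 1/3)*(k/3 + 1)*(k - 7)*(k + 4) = k^4/9 + k^3/9 - 37*k^2/9 - 121*k/9 - 28/3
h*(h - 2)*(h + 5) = h^3 + 3*h^2 - 10*h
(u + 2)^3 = u^3 + 6*u^2 + 12*u + 8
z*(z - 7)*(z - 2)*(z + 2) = z^4 - 7*z^3 - 4*z^2 + 28*z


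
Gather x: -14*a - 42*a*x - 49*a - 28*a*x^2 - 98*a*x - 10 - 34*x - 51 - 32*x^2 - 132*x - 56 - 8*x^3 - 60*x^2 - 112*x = -63*a - 8*x^3 + x^2*(-28*a - 92) + x*(-140*a - 278) - 117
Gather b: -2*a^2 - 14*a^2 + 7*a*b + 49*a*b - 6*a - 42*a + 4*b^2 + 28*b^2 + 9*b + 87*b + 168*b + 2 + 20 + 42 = -16*a^2 - 48*a + 32*b^2 + b*(56*a + 264) + 64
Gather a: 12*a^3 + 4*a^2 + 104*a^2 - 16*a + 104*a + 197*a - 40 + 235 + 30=12*a^3 + 108*a^2 + 285*a + 225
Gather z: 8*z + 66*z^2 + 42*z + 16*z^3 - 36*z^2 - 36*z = 16*z^3 + 30*z^2 + 14*z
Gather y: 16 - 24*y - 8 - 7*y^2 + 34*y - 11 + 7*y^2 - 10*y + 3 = 0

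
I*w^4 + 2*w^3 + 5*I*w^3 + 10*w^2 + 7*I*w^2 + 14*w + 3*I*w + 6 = (w + 1)*(w + 3)*(w - 2*I)*(I*w + I)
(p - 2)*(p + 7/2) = p^2 + 3*p/2 - 7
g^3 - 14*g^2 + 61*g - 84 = (g - 7)*(g - 4)*(g - 3)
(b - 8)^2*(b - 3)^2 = b^4 - 22*b^3 + 169*b^2 - 528*b + 576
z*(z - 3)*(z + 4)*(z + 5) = z^4 + 6*z^3 - 7*z^2 - 60*z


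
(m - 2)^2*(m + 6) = m^3 + 2*m^2 - 20*m + 24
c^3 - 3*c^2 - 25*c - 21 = (c - 7)*(c + 1)*(c + 3)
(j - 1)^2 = j^2 - 2*j + 1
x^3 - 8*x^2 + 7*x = x*(x - 7)*(x - 1)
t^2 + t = t*(t + 1)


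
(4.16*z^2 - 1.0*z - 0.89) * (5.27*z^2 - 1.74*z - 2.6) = 21.9232*z^4 - 12.5084*z^3 - 13.7663*z^2 + 4.1486*z + 2.314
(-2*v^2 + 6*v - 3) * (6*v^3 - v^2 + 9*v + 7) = -12*v^5 + 38*v^4 - 42*v^3 + 43*v^2 + 15*v - 21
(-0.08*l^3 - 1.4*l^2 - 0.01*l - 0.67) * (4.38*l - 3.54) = -0.3504*l^4 - 5.8488*l^3 + 4.9122*l^2 - 2.8992*l + 2.3718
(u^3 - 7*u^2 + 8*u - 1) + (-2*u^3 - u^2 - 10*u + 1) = -u^3 - 8*u^2 - 2*u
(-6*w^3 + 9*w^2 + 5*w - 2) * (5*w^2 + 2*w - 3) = -30*w^5 + 33*w^4 + 61*w^3 - 27*w^2 - 19*w + 6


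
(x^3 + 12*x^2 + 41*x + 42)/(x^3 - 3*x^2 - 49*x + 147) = (x^2 + 5*x + 6)/(x^2 - 10*x + 21)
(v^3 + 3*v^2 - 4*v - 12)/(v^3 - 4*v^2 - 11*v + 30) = (v + 2)/(v - 5)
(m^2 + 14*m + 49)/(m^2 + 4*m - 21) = (m + 7)/(m - 3)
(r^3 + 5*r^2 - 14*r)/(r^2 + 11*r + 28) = r*(r - 2)/(r + 4)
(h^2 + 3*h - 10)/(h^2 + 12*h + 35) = (h - 2)/(h + 7)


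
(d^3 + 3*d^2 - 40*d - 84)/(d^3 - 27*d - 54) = (d^2 + 9*d + 14)/(d^2 + 6*d + 9)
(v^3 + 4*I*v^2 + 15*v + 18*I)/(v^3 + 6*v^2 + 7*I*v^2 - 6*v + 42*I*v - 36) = (v - 3*I)/(v + 6)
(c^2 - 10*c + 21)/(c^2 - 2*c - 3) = (c - 7)/(c + 1)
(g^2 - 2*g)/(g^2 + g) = (g - 2)/(g + 1)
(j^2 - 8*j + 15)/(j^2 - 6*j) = (j^2 - 8*j + 15)/(j*(j - 6))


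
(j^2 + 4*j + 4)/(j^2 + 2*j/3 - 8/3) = 3*(j + 2)/(3*j - 4)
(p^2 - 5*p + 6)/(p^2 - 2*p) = (p - 3)/p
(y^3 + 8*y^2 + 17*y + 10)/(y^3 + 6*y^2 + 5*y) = (y + 2)/y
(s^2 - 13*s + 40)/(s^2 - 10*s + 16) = (s - 5)/(s - 2)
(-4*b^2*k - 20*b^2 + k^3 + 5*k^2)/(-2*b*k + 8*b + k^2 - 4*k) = (2*b*k + 10*b + k^2 + 5*k)/(k - 4)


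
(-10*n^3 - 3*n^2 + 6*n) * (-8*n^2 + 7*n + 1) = 80*n^5 - 46*n^4 - 79*n^3 + 39*n^2 + 6*n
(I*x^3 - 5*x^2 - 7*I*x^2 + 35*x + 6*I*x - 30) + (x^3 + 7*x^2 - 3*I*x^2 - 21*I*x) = x^3 + I*x^3 + 2*x^2 - 10*I*x^2 + 35*x - 15*I*x - 30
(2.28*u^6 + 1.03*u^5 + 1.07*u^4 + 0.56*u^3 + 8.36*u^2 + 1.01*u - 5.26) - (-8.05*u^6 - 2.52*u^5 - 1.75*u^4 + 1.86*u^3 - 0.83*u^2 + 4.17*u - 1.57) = 10.33*u^6 + 3.55*u^5 + 2.82*u^4 - 1.3*u^3 + 9.19*u^2 - 3.16*u - 3.69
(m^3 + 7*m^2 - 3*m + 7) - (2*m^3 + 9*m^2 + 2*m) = -m^3 - 2*m^2 - 5*m + 7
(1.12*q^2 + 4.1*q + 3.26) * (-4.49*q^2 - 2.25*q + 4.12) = -5.0288*q^4 - 20.929*q^3 - 19.248*q^2 + 9.557*q + 13.4312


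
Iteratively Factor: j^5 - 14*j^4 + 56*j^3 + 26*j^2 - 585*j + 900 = (j + 3)*(j^4 - 17*j^3 + 107*j^2 - 295*j + 300) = (j - 4)*(j + 3)*(j^3 - 13*j^2 + 55*j - 75) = (j - 5)*(j - 4)*(j + 3)*(j^2 - 8*j + 15) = (j - 5)^2*(j - 4)*(j + 3)*(j - 3)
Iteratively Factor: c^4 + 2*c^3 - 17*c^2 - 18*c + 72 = (c + 4)*(c^3 - 2*c^2 - 9*c + 18) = (c - 3)*(c + 4)*(c^2 + c - 6) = (c - 3)*(c + 3)*(c + 4)*(c - 2)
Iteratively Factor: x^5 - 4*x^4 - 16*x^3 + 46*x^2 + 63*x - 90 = (x - 3)*(x^4 - x^3 - 19*x^2 - 11*x + 30) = (x - 3)*(x + 3)*(x^3 - 4*x^2 - 7*x + 10) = (x - 5)*(x - 3)*(x + 3)*(x^2 + x - 2) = (x - 5)*(x - 3)*(x - 1)*(x + 3)*(x + 2)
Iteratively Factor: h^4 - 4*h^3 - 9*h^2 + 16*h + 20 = (h - 2)*(h^3 - 2*h^2 - 13*h - 10) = (h - 2)*(h + 1)*(h^2 - 3*h - 10) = (h - 5)*(h - 2)*(h + 1)*(h + 2)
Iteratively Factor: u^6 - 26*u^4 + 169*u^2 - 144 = (u + 4)*(u^5 - 4*u^4 - 10*u^3 + 40*u^2 + 9*u - 36) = (u - 1)*(u + 4)*(u^4 - 3*u^3 - 13*u^2 + 27*u + 36) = (u - 3)*(u - 1)*(u + 4)*(u^3 - 13*u - 12) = (u - 3)*(u - 1)*(u + 3)*(u + 4)*(u^2 - 3*u - 4) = (u - 3)*(u - 1)*(u + 1)*(u + 3)*(u + 4)*(u - 4)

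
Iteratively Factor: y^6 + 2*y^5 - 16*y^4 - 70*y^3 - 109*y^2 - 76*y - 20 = (y + 2)*(y^5 - 16*y^3 - 38*y^2 - 33*y - 10) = (y + 1)*(y + 2)*(y^4 - y^3 - 15*y^2 - 23*y - 10) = (y - 5)*(y + 1)*(y + 2)*(y^3 + 4*y^2 + 5*y + 2) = (y - 5)*(y + 1)^2*(y + 2)*(y^2 + 3*y + 2) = (y - 5)*(y + 1)^3*(y + 2)*(y + 2)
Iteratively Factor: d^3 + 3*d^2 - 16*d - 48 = (d + 3)*(d^2 - 16) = (d + 3)*(d + 4)*(d - 4)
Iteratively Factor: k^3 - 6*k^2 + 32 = (k - 4)*(k^2 - 2*k - 8) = (k - 4)*(k + 2)*(k - 4)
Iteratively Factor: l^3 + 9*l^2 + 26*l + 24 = (l + 3)*(l^2 + 6*l + 8) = (l + 2)*(l + 3)*(l + 4)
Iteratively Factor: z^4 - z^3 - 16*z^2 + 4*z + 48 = (z - 2)*(z^3 + z^2 - 14*z - 24) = (z - 2)*(z + 3)*(z^2 - 2*z - 8) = (z - 4)*(z - 2)*(z + 3)*(z + 2)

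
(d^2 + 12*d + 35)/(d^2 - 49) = (d + 5)/(d - 7)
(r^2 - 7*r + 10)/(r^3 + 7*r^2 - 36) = (r - 5)/(r^2 + 9*r + 18)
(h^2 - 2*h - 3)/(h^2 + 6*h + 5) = (h - 3)/(h + 5)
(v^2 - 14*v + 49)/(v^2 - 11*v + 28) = (v - 7)/(v - 4)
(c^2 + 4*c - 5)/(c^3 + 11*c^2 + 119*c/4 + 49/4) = 4*(c^2 + 4*c - 5)/(4*c^3 + 44*c^2 + 119*c + 49)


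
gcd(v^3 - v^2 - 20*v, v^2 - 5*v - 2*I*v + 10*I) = v - 5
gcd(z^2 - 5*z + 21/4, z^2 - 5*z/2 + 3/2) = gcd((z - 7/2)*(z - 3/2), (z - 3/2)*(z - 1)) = z - 3/2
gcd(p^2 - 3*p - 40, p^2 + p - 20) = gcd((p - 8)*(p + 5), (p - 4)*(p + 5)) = p + 5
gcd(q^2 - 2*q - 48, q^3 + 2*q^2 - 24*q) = q + 6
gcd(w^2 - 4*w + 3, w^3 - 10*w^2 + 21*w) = w - 3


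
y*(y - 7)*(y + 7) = y^3 - 49*y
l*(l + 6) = l^2 + 6*l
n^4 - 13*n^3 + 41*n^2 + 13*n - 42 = (n - 7)*(n - 6)*(n - 1)*(n + 1)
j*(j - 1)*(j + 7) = j^3 + 6*j^2 - 7*j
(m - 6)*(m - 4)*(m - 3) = m^3 - 13*m^2 + 54*m - 72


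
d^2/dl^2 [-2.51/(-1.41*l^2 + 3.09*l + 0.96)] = (9.980262*l^2 - 21.871638*l - 2.51*(2.82*l - 3.09)*(5.64*l - 6.18) - 6.795072)/(-1.41*l^2 + 3.09*l + 0.96)^3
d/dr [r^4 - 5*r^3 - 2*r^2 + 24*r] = 4*r^3 - 15*r^2 - 4*r + 24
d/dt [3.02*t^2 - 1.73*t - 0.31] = 6.04*t - 1.73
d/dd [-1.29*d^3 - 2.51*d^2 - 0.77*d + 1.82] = -3.87*d^2 - 5.02*d - 0.77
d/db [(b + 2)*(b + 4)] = 2*b + 6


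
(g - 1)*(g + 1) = g^2 - 1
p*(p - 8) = p^2 - 8*p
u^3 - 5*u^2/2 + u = u*(u - 2)*(u - 1/2)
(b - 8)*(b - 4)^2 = b^3 - 16*b^2 + 80*b - 128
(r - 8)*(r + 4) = r^2 - 4*r - 32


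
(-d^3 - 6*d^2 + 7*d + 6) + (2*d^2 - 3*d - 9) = -d^3 - 4*d^2 + 4*d - 3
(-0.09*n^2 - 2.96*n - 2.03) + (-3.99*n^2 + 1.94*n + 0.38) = -4.08*n^2 - 1.02*n - 1.65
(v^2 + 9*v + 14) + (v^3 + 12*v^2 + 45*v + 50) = v^3 + 13*v^2 + 54*v + 64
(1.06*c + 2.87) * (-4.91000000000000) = -5.2046*c - 14.0917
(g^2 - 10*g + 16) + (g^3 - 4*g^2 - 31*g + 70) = g^3 - 3*g^2 - 41*g + 86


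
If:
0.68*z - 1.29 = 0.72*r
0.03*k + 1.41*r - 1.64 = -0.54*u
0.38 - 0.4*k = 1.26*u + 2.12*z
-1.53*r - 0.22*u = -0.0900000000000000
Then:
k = -25.58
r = -0.93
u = 6.89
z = 0.91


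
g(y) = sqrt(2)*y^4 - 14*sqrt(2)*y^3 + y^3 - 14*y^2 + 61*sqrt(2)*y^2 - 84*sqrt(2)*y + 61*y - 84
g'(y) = 4*sqrt(2)*y^3 - 42*sqrt(2)*y^2 + 3*y^2 - 28*y + 122*sqrt(2)*y - 84*sqrt(2) + 61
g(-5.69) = 7530.12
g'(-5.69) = -3748.21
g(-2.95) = 1305.11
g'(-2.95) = -1120.19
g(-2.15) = 591.36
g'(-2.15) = -685.46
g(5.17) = -38.62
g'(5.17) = -36.27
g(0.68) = -95.49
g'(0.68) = 16.19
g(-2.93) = 1282.83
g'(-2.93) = -1107.73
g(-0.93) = 48.43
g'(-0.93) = -245.54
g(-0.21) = -68.50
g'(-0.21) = -90.69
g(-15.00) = 152084.14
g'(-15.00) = -34007.01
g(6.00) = -56.91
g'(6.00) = 1.00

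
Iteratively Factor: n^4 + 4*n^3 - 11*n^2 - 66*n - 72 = (n - 4)*(n^3 + 8*n^2 + 21*n + 18) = (n - 4)*(n + 2)*(n^2 + 6*n + 9) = (n - 4)*(n + 2)*(n + 3)*(n + 3)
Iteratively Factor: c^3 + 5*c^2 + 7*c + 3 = (c + 1)*(c^2 + 4*c + 3) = (c + 1)^2*(c + 3)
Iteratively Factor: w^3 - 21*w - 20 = (w + 4)*(w^2 - 4*w - 5) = (w - 5)*(w + 4)*(w + 1)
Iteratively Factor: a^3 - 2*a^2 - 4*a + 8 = (a - 2)*(a^2 - 4) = (a - 2)^2*(a + 2)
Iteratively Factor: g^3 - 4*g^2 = (g - 4)*(g^2) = g*(g - 4)*(g)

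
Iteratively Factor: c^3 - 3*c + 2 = (c - 1)*(c^2 + c - 2) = (c - 1)^2*(c + 2)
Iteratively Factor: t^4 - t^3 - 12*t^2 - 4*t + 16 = (t - 4)*(t^3 + 3*t^2 - 4) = (t - 4)*(t + 2)*(t^2 + t - 2) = (t - 4)*(t - 1)*(t + 2)*(t + 2)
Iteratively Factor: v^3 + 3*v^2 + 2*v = (v + 2)*(v^2 + v) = v*(v + 2)*(v + 1)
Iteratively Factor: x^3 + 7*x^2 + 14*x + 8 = (x + 4)*(x^2 + 3*x + 2) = (x + 2)*(x + 4)*(x + 1)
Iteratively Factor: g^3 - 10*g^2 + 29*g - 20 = (g - 5)*(g^2 - 5*g + 4) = (g - 5)*(g - 4)*(g - 1)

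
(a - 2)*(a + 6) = a^2 + 4*a - 12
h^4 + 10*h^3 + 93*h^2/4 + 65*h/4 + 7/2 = (h + 1/2)^2*(h + 2)*(h + 7)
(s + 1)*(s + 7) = s^2 + 8*s + 7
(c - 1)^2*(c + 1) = c^3 - c^2 - c + 1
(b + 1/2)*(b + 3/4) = b^2 + 5*b/4 + 3/8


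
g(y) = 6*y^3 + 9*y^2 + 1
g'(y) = 18*y^2 + 18*y = 18*y*(y + 1)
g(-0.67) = 3.24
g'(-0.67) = -3.98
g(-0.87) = 3.86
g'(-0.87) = -2.04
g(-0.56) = 2.77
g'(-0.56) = -4.44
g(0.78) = 9.32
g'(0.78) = 24.99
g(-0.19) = 1.28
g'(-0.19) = -2.77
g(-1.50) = 1.00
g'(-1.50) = 13.50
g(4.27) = 632.22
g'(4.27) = 405.05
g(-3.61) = -163.99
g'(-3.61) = 169.60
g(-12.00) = -9071.00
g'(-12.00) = 2376.00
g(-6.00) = -971.00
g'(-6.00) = 540.00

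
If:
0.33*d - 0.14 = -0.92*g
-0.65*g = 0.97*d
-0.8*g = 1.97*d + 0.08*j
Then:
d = -0.13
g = 0.20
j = 1.30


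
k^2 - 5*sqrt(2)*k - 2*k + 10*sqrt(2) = (k - 2)*(k - 5*sqrt(2))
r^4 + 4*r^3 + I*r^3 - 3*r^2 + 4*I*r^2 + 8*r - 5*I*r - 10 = (r + 5)*(r + 2*I)*(-I*r + I)*(I*r + 1)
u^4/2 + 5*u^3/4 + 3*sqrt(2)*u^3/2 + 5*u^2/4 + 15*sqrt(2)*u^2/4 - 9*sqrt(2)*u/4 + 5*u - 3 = (u/2 + sqrt(2))*(u - 1/2)*(u + 3)*(u + sqrt(2))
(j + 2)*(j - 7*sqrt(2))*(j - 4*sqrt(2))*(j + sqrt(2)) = j^4 - 10*sqrt(2)*j^3 + 2*j^3 - 20*sqrt(2)*j^2 + 34*j^2 + 68*j + 56*sqrt(2)*j + 112*sqrt(2)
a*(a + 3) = a^2 + 3*a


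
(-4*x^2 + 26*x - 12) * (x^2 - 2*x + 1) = -4*x^4 + 34*x^3 - 68*x^2 + 50*x - 12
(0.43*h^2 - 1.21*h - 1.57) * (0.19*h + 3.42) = 0.0817*h^3 + 1.2407*h^2 - 4.4365*h - 5.3694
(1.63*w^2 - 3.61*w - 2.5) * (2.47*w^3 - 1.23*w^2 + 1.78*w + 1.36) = 4.0261*w^5 - 10.9216*w^4 + 1.1667*w^3 - 1.134*w^2 - 9.3596*w - 3.4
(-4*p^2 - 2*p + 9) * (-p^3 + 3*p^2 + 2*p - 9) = 4*p^5 - 10*p^4 - 23*p^3 + 59*p^2 + 36*p - 81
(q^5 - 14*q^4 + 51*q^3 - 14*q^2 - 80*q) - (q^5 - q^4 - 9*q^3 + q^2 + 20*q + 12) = -13*q^4 + 60*q^3 - 15*q^2 - 100*q - 12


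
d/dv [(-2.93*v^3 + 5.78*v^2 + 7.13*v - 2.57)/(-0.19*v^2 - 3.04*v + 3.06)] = (0.5567*v^4 + 17.8144*v^3 - 43.1139*v^2 + 34.397*v + 14.005)/(0.0361*v^4 + 1.1552*v^3 + 8.0788*v^2 - 18.6048*v + 9.3636)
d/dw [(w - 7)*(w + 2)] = 2*w - 5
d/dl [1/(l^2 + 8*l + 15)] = 2*(-l - 4)/(l^2 + 8*l + 15)^2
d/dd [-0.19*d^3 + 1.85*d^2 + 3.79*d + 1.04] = -0.57*d^2 + 3.7*d + 3.79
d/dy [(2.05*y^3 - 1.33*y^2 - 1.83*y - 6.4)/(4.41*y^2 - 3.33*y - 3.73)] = (9.0405*y^4 - 13.653*y^3 - 10.4403*y^2 + 66.3698*y - 14.4861)/(19.4481*y^4 - 29.3706*y^3 - 21.8097*y^2 + 24.8418*y + 13.9129)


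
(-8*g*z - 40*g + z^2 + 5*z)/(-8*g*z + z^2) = (z + 5)/z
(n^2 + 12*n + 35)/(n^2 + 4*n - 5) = (n + 7)/(n - 1)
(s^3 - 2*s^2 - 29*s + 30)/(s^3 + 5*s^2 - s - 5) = (s - 6)/(s + 1)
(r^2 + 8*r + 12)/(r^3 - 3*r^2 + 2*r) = (r^2 + 8*r + 12)/(r*(r^2 - 3*r + 2))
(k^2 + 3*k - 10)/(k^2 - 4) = (k + 5)/(k + 2)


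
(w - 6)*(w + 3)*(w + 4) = w^3 + w^2 - 30*w - 72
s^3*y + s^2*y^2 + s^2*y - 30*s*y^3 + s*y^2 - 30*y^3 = (s - 5*y)*(s + 6*y)*(s*y + y)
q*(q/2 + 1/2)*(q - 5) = q^3/2 - 2*q^2 - 5*q/2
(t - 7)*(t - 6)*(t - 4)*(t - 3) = t^4 - 20*t^3 + 145*t^2 - 450*t + 504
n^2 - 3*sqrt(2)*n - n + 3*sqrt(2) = (n - 1)*(n - 3*sqrt(2))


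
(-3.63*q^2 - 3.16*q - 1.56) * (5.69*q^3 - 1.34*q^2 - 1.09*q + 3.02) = -20.6547*q^5 - 13.1162*q^4 - 0.685299999999999*q^3 - 5.4278*q^2 - 7.8428*q - 4.7112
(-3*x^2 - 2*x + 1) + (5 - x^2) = -4*x^2 - 2*x + 6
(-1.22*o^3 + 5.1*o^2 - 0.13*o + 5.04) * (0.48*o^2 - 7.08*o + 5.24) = -0.5856*o^5 + 11.0856*o^4 - 42.5632*o^3 + 30.0636*o^2 - 36.3644*o + 26.4096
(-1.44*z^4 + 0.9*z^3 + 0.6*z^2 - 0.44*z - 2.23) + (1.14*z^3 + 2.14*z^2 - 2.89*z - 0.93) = -1.44*z^4 + 2.04*z^3 + 2.74*z^2 - 3.33*z - 3.16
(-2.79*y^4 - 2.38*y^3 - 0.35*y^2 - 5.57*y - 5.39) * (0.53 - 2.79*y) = 7.7841*y^5 + 5.1615*y^4 - 0.2849*y^3 + 15.3548*y^2 + 12.086*y - 2.8567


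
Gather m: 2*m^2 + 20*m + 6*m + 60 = 2*m^2 + 26*m + 60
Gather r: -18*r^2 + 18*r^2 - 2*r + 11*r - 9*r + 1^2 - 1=0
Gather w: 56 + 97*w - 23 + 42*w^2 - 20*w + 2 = 42*w^2 + 77*w + 35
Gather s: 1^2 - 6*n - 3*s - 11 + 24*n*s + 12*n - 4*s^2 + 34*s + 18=6*n - 4*s^2 + s*(24*n + 31) + 8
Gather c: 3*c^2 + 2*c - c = 3*c^2 + c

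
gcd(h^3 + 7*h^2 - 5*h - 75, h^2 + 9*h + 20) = h + 5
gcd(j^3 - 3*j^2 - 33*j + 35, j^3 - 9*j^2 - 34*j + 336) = j - 7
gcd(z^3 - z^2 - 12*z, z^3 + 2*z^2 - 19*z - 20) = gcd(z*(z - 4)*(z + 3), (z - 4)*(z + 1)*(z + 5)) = z - 4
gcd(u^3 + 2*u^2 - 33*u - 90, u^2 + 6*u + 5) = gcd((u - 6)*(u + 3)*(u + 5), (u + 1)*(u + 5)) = u + 5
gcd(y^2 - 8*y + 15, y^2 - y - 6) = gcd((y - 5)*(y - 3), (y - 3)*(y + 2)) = y - 3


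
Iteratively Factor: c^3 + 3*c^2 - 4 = (c - 1)*(c^2 + 4*c + 4) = (c - 1)*(c + 2)*(c + 2)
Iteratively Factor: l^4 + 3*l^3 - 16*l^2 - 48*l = (l + 4)*(l^3 - l^2 - 12*l) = (l + 3)*(l + 4)*(l^2 - 4*l) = l*(l + 3)*(l + 4)*(l - 4)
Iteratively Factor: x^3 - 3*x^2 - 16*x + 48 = (x - 3)*(x^2 - 16) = (x - 3)*(x + 4)*(x - 4)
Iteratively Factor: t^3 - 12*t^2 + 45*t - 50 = (t - 2)*(t^2 - 10*t + 25) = (t - 5)*(t - 2)*(t - 5)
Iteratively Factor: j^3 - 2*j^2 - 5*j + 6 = (j - 3)*(j^2 + j - 2) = (j - 3)*(j - 1)*(j + 2)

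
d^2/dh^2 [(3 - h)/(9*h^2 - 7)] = 54*(12*h^2*(3 - h) + (h - 1)*(9*h^2 - 7))/(9*h^2 - 7)^3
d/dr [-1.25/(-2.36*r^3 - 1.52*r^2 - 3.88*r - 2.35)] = (-8.85*r^2 - 3.8*r - 4.85)/(2.36*r^3 + 1.52*r^2 + 3.88*r + 2.35)^2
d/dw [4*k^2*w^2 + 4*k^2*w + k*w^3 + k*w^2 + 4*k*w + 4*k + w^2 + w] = 8*k^2*w + 4*k^2 + 3*k*w^2 + 2*k*w + 4*k + 2*w + 1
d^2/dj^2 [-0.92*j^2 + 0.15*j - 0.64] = -1.84000000000000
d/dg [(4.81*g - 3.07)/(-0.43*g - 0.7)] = (-2.015453*g - 3.28097)/(0.43*g + 0.7)^3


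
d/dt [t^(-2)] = -2/t^3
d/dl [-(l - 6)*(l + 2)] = 4 - 2*l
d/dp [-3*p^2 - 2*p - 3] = -6*p - 2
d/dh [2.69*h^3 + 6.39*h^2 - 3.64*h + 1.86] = 8.07*h^2 + 12.78*h - 3.64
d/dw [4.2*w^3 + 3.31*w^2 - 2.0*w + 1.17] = 12.6*w^2 + 6.62*w - 2.0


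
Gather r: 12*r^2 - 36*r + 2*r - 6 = 12*r^2 - 34*r - 6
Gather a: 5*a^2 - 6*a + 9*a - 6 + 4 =5*a^2 + 3*a - 2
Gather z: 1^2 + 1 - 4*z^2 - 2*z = -4*z^2 - 2*z + 2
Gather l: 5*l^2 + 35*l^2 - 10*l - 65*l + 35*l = 40*l^2 - 40*l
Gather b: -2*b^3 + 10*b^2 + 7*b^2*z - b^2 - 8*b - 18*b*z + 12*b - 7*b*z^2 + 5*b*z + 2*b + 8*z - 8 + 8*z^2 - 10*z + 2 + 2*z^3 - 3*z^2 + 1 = -2*b^3 + b^2*(7*z + 9) + b*(-7*z^2 - 13*z + 6) + 2*z^3 + 5*z^2 - 2*z - 5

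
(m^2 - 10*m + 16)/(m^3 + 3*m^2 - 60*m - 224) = (m - 2)/(m^2 + 11*m + 28)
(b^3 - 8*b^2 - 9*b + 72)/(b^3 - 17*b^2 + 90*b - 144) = (b + 3)/(b - 6)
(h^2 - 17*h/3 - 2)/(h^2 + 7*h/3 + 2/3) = (h - 6)/(h + 2)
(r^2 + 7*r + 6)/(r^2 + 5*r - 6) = (r + 1)/(r - 1)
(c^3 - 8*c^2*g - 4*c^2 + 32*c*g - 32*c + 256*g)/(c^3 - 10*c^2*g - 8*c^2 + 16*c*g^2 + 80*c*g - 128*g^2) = (c + 4)/(c - 2*g)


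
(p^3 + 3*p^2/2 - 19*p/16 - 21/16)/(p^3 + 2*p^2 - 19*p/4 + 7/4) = (16*p^2 + 40*p + 21)/(4*(4*p^2 + 12*p - 7))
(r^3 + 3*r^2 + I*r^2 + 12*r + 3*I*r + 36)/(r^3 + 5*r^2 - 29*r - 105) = (r^2 + I*r + 12)/(r^2 + 2*r - 35)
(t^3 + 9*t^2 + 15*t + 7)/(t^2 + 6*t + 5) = (t^2 + 8*t + 7)/(t + 5)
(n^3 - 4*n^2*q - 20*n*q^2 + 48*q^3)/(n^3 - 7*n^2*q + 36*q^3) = (-n^2 - 2*n*q + 8*q^2)/(-n^2 + n*q + 6*q^2)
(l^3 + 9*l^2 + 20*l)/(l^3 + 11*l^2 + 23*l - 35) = l*(l + 4)/(l^2 + 6*l - 7)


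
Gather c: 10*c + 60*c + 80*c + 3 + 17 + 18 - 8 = 150*c + 30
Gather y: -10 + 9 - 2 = -3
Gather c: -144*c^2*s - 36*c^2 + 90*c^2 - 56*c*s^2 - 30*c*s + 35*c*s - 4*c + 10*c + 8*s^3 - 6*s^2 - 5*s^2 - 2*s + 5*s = c^2*(54 - 144*s) + c*(-56*s^2 + 5*s + 6) + 8*s^3 - 11*s^2 + 3*s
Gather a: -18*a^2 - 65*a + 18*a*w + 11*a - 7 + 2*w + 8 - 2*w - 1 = -18*a^2 + a*(18*w - 54)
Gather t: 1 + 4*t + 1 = 4*t + 2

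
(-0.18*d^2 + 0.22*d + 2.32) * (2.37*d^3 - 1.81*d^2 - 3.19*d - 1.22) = -0.4266*d^5 + 0.8472*d^4 + 5.6744*d^3 - 4.6814*d^2 - 7.6692*d - 2.8304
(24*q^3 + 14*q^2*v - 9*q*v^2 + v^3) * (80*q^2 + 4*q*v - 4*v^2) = 1920*q^5 + 1216*q^4*v - 760*q^3*v^2 - 12*q^2*v^3 + 40*q*v^4 - 4*v^5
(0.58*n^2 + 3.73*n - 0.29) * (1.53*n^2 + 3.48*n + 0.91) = 0.8874*n^4 + 7.7253*n^3 + 13.0645*n^2 + 2.3851*n - 0.2639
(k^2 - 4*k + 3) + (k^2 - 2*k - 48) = 2*k^2 - 6*k - 45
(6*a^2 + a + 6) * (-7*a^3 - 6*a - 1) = -42*a^5 - 7*a^4 - 78*a^3 - 12*a^2 - 37*a - 6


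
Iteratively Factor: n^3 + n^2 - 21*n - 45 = (n + 3)*(n^2 - 2*n - 15) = (n - 5)*(n + 3)*(n + 3)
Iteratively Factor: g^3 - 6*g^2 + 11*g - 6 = (g - 2)*(g^2 - 4*g + 3) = (g - 3)*(g - 2)*(g - 1)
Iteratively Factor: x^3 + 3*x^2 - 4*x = (x)*(x^2 + 3*x - 4) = x*(x + 4)*(x - 1)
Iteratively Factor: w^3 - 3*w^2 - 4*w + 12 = (w - 2)*(w^2 - w - 6) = (w - 3)*(w - 2)*(w + 2)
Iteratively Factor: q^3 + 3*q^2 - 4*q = (q + 4)*(q^2 - q) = q*(q + 4)*(q - 1)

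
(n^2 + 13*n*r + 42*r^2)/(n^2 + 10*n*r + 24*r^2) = (n + 7*r)/(n + 4*r)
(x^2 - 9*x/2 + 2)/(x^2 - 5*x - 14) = (-x^2 + 9*x/2 - 2)/(-x^2 + 5*x + 14)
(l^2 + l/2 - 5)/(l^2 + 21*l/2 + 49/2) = (2*l^2 + l - 10)/(2*l^2 + 21*l + 49)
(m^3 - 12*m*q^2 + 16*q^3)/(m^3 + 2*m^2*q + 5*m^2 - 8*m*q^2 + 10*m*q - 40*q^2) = (m - 2*q)/(m + 5)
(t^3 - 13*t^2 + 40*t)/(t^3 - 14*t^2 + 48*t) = (t - 5)/(t - 6)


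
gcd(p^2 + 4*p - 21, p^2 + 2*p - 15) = p - 3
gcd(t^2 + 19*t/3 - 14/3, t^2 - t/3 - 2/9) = t - 2/3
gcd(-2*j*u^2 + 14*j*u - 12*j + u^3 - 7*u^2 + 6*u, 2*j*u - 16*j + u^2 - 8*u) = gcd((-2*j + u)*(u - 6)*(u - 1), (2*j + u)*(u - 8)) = 1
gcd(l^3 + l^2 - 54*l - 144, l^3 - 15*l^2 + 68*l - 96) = l - 8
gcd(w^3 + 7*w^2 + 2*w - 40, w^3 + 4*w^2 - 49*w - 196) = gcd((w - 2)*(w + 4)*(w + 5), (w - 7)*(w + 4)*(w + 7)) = w + 4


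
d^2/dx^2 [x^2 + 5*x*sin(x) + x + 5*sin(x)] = -5*x*sin(x) - 5*sin(x) + 10*cos(x) + 2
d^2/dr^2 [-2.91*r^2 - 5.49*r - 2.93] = -5.82000000000000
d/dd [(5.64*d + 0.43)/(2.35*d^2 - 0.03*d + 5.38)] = (-13.254*d^2 - 2.021*d + 30.3561)/(5.5225*d^4 - 0.141*d^3 + 25.2869*d^2 - 0.3228*d + 28.9444)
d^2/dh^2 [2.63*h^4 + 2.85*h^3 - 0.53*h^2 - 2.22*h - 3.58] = 31.56*h^2 + 17.1*h - 1.06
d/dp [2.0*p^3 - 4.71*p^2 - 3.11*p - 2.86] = 6.0*p^2 - 9.42*p - 3.11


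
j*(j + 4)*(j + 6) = j^3 + 10*j^2 + 24*j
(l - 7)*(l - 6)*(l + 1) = l^3 - 12*l^2 + 29*l + 42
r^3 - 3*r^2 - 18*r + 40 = (r - 5)*(r - 2)*(r + 4)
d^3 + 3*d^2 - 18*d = d*(d - 3)*(d + 6)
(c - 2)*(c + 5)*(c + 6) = c^3 + 9*c^2 + 8*c - 60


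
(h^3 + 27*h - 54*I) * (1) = h^3 + 27*h - 54*I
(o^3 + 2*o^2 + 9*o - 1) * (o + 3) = o^4 + 5*o^3 + 15*o^2 + 26*o - 3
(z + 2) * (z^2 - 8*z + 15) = z^3 - 6*z^2 - z + 30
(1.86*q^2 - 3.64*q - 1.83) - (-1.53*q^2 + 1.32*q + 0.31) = 3.39*q^2 - 4.96*q - 2.14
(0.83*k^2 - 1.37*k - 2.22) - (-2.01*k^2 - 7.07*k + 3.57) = 2.84*k^2 + 5.7*k - 5.79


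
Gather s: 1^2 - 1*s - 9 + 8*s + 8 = 7*s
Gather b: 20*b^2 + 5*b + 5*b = 20*b^2 + 10*b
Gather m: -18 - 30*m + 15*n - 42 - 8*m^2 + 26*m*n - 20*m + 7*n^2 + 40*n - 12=-8*m^2 + m*(26*n - 50) + 7*n^2 + 55*n - 72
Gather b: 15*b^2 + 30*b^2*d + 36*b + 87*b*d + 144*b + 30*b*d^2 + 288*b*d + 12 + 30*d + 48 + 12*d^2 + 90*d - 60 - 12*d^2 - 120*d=b^2*(30*d + 15) + b*(30*d^2 + 375*d + 180)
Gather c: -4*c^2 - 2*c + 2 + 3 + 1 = -4*c^2 - 2*c + 6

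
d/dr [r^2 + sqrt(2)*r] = 2*r + sqrt(2)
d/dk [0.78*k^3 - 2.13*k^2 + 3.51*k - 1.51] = 2.34*k^2 - 4.26*k + 3.51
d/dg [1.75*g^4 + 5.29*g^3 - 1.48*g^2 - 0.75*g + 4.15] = 7.0*g^3 + 15.87*g^2 - 2.96*g - 0.75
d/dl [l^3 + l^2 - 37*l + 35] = 3*l^2 + 2*l - 37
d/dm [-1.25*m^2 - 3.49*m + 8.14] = -2.5*m - 3.49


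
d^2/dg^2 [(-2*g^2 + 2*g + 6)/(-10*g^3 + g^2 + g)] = 4*(100*g^6 - 300*g^5 - 1740*g^4 + 228*g^3 + 81*g^2 - 9*g - 3)/(g^3*(1000*g^6 - 300*g^5 - 270*g^4 + 59*g^3 + 27*g^2 - 3*g - 1))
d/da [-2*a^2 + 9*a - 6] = 9 - 4*a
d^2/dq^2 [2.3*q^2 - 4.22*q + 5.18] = 4.60000000000000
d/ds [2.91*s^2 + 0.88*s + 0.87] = 5.82*s + 0.88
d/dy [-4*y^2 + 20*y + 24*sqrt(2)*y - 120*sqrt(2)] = -8*y + 20 + 24*sqrt(2)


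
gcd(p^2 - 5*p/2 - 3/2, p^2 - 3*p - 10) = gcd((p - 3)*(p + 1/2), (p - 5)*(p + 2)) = 1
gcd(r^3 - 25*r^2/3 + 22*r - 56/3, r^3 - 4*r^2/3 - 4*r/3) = r - 2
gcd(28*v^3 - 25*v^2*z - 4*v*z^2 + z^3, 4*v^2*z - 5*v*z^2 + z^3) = -v + z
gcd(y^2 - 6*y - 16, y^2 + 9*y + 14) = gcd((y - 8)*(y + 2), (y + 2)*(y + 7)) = y + 2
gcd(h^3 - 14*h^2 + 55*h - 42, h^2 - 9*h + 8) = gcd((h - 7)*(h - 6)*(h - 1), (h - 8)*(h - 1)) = h - 1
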